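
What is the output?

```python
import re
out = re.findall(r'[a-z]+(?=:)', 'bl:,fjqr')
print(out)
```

['bl']

Because the assertion is zero-width, the text it checks is not consumed and won't appear in the result.
Walking the string: at [0:2] → 'bl'.
`findall` yields the raw match text (1 of them) because the pattern has no groups.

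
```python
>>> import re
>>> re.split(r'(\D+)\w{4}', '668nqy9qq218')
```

This matches one or more of a non-digit (captured); then exactly 4 of a word character.
Matches to split on: at [3:10] → 'nqy9qq2'.
With a capturing group present, the delimiter's captured portion is kept in the result list.

['668', 'nqy', '18']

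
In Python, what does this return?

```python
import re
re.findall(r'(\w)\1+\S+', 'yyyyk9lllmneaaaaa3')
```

A backreference is literal: `\1` must see the identical characters the first group matched.
Scanning left to right: at [0:18] match 'yyyyk9lllmneaaaaa3', group 1 = 'y'.
One capturing group, so `findall` returns just the captured substring from the one match — 1 in all.

['y']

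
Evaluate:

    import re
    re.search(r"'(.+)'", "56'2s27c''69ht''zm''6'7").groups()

`re.search` tries every starting position until one works.
The match spans [2:22] → "'2s27c''69ht''zm''6'".
Captured: group 1 = "2s27c''69ht''zm''6".

("2s27c''69ht''zm''6",)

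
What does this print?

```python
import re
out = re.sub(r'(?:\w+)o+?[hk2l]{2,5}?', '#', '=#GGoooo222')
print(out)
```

=##2

This matches one or more of a word character (non-capturing group); then one or more of the literal 'o' (lazy), then 2 to 5 of one of [hk2l] (lazy).
With the lazy modifier that quantifier settles for the fewest repetitions that let the rest of the pattern succeed (the atoms after it are unaffected and can still be greedy).
Matches: at [2:10] → 'GGoooo22'.
`sub` substitutes '#' at each match site.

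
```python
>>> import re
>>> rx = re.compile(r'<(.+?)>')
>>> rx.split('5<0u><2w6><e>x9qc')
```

['5', '0u', '', '2w6', '', 'e', 'x9qc']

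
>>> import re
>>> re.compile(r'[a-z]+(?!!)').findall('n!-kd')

The negative lookaround is zero-width — it rules out positions where the adjacent text would match, without consuming anything.
`findall` yields the raw match text (1 of them) because the pattern has no groups.

['kd']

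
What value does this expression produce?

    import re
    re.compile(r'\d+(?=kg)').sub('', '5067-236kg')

'5067-kg'

Lookahead/lookbehind check context without consuming it, so the matched span excludes the asserted characters.
Matches: at [5:8] → '236'.
Each match is replaced by ''.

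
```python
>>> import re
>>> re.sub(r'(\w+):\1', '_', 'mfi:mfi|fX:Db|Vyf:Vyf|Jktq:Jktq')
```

A backreference is literal: `\1` must see the identical characters the first group matched.
Matches: at [0:7] → 'mfi:mfi'; at [14:21] → 'Vyf:Vyf'; at [22:31] → 'Jktq:Jktq'.
Every occurrence is swapped for '_'.

'_|fX:Db|_|_'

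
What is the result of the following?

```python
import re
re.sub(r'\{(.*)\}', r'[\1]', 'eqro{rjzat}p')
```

'eqro[rjzat]p'

Each match is replaced using the text its own group 1 captured.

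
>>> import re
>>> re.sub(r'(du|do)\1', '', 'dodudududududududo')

'dodudo'

After group 1 captures some text, `\1` only succeeds where that same text appears again.
Matches: at [2:6] → 'dudu'; at [6:10] → 'dudu'; at [10:14] → 'dudu'.
`sub` substitutes '' at each match site.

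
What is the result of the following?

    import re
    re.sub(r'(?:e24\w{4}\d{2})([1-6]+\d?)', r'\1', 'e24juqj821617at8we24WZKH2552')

Pattern: the literal 'e24', then exactly 4 of a word character, then exactly 2 of a digit (non-capturing group); then one or more of a character in [1-6], then optionally a digit (captured).
Matches: at [0:13] → 'e24juqj821617'; at [17:28] → 'e24WZKH2552'.
`\1` in the replacement pulls in group 1's text for each match.

'1617at8w52'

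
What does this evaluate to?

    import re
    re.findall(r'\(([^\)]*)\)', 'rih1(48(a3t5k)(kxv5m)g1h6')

Matches: at [4:14] match '(48(a3t5k)', group 1 = '48(a3t5k'; at [14:21] match '(kxv5m)', group 1 = 'kxv5m'.
Because there's exactly one group, `findall` drops the full match and keeps group 1 from each hit.

['48(a3t5k', 'kxv5m']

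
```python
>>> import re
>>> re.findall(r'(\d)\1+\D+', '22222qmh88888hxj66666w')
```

['2', '8', '6']

`\1` is not a pattern — it's the concrete string captured by group 1, re-applied verbatim.
Matches: at [0:8] match '22222qmh', group 1 = '2'; at [8:16] match '88888hxj', group 1 = '8'; at [16:22] match '66666w', group 1 = '6'.
`findall` collects group 1 from each match (3 total).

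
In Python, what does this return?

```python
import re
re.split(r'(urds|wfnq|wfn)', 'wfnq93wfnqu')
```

Branches in `(...|...)` are attempted left-to-right; the first branch that allows the whole pattern to succeed is taken.
Matches to split on: at [0:4] → 'wfnq'; at [6:10] → 'wfnq'.
With a capturing group present, the delimiter's captured portion is kept in the result list.

['', 'wfnq', '93', 'wfnq', 'u']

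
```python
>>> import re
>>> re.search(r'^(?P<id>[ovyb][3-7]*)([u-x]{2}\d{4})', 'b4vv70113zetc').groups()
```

The match spans [0:8] → 'b4vv7011'.
Captured: group 1 = 'b4', group 2 = 'vv7011'.

('b4', 'vv7011')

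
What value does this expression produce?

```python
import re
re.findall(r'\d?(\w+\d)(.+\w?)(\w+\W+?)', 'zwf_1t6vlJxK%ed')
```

[('zwf_1t6', 'vlJx', 'K%')]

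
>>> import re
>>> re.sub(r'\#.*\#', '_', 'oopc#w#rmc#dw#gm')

Each match is replaced by '_'.

'oopc_gm'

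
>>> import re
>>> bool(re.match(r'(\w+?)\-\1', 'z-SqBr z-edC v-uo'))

After group 1 captures some text, `\1` only succeeds where that same text appears again.
`re.match` won't scan ahead — the pattern has to work from the very first character.
Here position 0 doesn't satisfy it, so the call returns None, and `bool(None)` is False.

False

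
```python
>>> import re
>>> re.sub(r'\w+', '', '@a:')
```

'@:'

The pattern matches one or more of a word character.
Every occurrence is swapped for ''.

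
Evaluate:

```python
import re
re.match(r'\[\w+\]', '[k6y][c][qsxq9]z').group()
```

`re.match` won't scan ahead — the pattern has to work from the very first character.
The match spans [0:5] → '[k6y]'.

'[k6y]'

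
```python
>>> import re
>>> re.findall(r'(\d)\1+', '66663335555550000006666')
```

The backreference `\1` re-matches whatever the first group consumed, character for character.
`findall` collects group 1 from each match (5 total).

['6', '3', '5', '0', '6']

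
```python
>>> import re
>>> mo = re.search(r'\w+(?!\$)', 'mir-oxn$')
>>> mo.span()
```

A negative assertion filters positions out without eating any characters.
The match spans [0:3] → 'mir'.

(0, 3)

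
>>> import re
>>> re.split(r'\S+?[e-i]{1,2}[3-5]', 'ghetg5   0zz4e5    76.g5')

Pattern: one or more of a non-whitespace character (lazy); then 1 to 2 of a character in [e-i], then a character in [3-5].
Matches to split on: at [0:6] → 'ghetg5'; at [9:15] → '0zz4e5'; at [19:24] → '76.g5'.
Each match becomes a cut point; 4 segments remain.

['', '   ', '    ', '']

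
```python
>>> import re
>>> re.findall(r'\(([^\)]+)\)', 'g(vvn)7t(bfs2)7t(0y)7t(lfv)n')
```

Scanning left to right: at [1:6] match '(vvn)', group 1 = 'vvn'; at [8:14] match '(bfs2)', group 1 = 'bfs2'; at [16:20] match '(0y)', group 1 = '0y'; at [22:27] match '(lfv)', group 1 = 'lfv'.
With a single group, `findall` returns only what that group captured — 4 items.

['vvn', 'bfs2', '0y', 'lfv']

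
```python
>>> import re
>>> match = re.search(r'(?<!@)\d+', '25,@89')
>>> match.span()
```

(0, 2)

The negative lookahead/lookbehind blocks any match where the forbidden context is present.
The match spans [0:2] → '25'.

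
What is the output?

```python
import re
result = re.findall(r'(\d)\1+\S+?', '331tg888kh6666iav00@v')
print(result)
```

['3', '8', '6', '0']

The backreference `\1` re-matches whatever the first group consumed, character for character.
Walking the string: at [0:3] match '331', group 1 = '3'; at [5:9] match '888k', group 1 = '8'; at [10:15] match '6666i', group 1 = '6'; at [17:20] match '00@', group 1 = '0'.
Because there's exactly one group, `findall` drops the full match and keeps group 1 from each hit.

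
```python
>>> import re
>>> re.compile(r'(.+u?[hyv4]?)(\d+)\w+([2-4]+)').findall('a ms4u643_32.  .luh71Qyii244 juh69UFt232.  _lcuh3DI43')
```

[('a ms4u643_32.  .luh71Qyii244 juh69UFt232.  _lcuh', '3', '3')]

This matches one or more of any character, then optionally the literal 'u', then optionally one of [hyv4] (captured); then one or more of a digit (captured); then one or more of a word character; then one or more of a character in [2-4] (captured).
Matches: at [0:53] match 'a ms4u643_32.  .luh71Qyii244 juh69UFt232.  _lcuh3DI43', groups = ('a ms4u643_32.  .luh71Qyii244 juh69UFt232.  _lcuh', '3', '3').
3 groups means the one result is a tuple of 3 captured strings — 1 here.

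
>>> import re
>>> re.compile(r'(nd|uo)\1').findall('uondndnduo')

After group 1 captures some text, `\1` only succeeds where that same text appears again.
Matches: at [2:6] match 'ndnd', group 1 = 'nd'.
One capturing group, so `findall` returns just the captured substring from the one match — 1 in all.

['nd']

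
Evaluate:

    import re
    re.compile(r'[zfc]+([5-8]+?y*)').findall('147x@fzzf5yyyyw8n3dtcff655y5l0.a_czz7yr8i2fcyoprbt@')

['5yyyy', '6', '7y']

With a single group, `findall` returns only what that group captured — 3 items.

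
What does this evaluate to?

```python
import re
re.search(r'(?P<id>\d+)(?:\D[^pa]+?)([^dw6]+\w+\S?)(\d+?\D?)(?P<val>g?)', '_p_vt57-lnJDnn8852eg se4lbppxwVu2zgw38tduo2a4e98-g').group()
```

'57-lnJDnn8852eg se4lbppxwVu2zgw38tduo2a4e98-g'

Pattern: one or more of a digit (captured as 'id'); then a non-digit, then one or more of any character except [pa] (lazy) (non-capturing group); then one or more of any character except [dw6], then one or more of a word character, then optionally a non-whitespace character (captured); then one or more of a digit (lazy), then optionally a non-digit (captured); then optionally a literal 'g' (captured as 'val').
`re.search` scans for the first position where the pattern succeeds.
The match spans [5:50] → '57-lnJDnn8852eg se4lbppxwVu2zgw38tduo2a4e98-g'.
Captured: group 1 = '57', group 2 = 'nJDnn8852eg se4lbppxwVu2zgw38tduo2a4e9', group 3 = '8-', group 4 = 'g'.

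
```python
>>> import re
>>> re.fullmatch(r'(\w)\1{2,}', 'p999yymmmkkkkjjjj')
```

None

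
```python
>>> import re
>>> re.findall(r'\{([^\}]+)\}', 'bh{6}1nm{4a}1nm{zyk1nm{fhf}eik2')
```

Scanning left to right: at [2:5] match '{6}', group 1 = '6'; at [8:12] match '{4a}', group 1 = '4a'; at [15:27] match '{zyk1nm{fhf}', group 1 = 'zyk1nm{fhf'.
With a single group, `findall` returns only what that group captured — 3 items.

['6', '4a', 'zyk1nm{fhf']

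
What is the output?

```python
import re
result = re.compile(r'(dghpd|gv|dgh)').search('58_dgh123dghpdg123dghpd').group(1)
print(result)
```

`re.search` scans for the first position where the pattern succeeds.
The match spans [3:6] → 'dgh'.
Captured: group 1 = 'dgh'.

dgh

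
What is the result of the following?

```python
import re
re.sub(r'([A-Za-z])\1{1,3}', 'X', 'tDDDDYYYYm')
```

'tXXm'

A backreference is literal: `\1` must see the identical characters the first group matched.
Every occurrence is swapped for 'X'.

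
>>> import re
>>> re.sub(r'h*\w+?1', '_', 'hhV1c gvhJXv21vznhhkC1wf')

This matches zero or more of a literal 'h'; then one or more of a word character (lazy), then the literal '1'.
Lazy quantifiers expand one character at a time until the remainder of the pattern can match.
Matches: at [0:4] → 'hhV1'; at [6:14] → 'gvhJXv21'; at [14:22] → 'vznhhkC1'.
Each match is replaced by '_'.

'_c __wf'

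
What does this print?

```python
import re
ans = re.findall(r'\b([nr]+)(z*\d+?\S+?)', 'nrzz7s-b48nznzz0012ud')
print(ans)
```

Pattern: a word boundary (`\b`, zero-width); then one or more of one of [nr] (captured); then zero or more of a literal 'z', then one or more of a digit (lazy), then one or more of a non-whitespace character (lazy) (captured).
With the lazy modifier that quantifier settles for the fewest repetitions that let the rest of the pattern succeed (the atoms after it are unaffected and can still be greedy).
Matches: at [0:6] match 'nrzz7s', groups = ('nr', 'zz7s').
2 groups means the one result is a tuple of 2 captured strings — 1 here.

[('nr', 'zz7s')]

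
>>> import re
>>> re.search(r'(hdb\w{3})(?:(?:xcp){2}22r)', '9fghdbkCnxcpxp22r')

This matches the literal 'hdb', then exactly 3 of a word character (captured); then the literal 'xcp' repeated 2 times, then the literal '22r' (non-capturing group).
Here the pattern never matches, so the call returns None.

None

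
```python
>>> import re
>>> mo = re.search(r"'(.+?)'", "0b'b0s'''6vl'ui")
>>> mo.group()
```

A `+?`/`*?`/`{m,n}?` starts at its minimum and grows only as far as needed for what follows to match.
The match spans [2:7] → "'b0s'".

"'b0s'"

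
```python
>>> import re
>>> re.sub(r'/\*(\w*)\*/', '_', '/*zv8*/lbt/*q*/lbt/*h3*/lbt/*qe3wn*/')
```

Each match is replaced by '_'.

'_lbt_lbt_lbt_'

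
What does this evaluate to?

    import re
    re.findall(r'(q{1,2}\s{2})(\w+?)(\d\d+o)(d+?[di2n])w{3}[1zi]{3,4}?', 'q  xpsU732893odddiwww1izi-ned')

Because the quantifier is non-greedy, it stops expanding at the earliest point where the rest of the pattern can succeed.
`findall` packs the 4 group values into a tuple for every match.

[('q  ', 'xpsU', '732893o', 'dddi')]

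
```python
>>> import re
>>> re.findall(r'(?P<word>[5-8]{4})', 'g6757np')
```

With a single group, `findall` returns only what that group captured — 1 item.

['6757']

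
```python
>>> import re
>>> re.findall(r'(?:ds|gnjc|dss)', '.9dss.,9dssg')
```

['ds', 'ds']

The regex engine tests alternatives in the order written; an earlier branch that matches wins even if a later one would match more.
Matches: at [2:4] → 'ds'; at [8:10] → 'ds'.
`findall` yields the raw match text (2 of them) because the pattern has no groups.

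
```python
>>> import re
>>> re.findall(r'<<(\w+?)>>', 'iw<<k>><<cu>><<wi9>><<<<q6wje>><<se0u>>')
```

['k', 'cu', 'wi9', 'q6wje', 'se0u']

`findall` collects group 1 from each match (5 total).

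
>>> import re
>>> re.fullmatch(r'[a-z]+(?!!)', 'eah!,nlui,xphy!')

None

Because the assertion is negative and zero-width, positions next to the forbidden text are skipped.
`re.fullmatch` requires the pattern to consume the entire string.
Here there's no way to consume every character, so the call returns None.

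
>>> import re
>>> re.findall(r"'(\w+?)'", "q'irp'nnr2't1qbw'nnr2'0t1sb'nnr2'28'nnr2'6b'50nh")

Scanning left to right: at [1:6] match "'irp'", group 1 = 'irp'; at [10:17] match "'t1qbw'", group 1 = 't1qbw'; at [21:28] match "'0t1sb'", group 1 = '0t1sb'; at [32:36] match "'28'", group 1 = '28'; at [40:44] match "'6b'", group 1 = '6b'.
`findall` collects group 1 from each match (5 total).

['irp', 't1qbw', '0t1sb', '28', '6b']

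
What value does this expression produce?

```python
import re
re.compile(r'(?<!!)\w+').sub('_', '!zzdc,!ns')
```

The negative lookaround is zero-width — it rules out positions where the adjacent text would match, without consuming anything.
Matches: at [2:5] → 'zdc'; at [8:9] → 's'.
Every occurrence is swapped for '_'.

'!z_,!n_'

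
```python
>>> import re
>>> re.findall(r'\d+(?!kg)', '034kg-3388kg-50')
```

['03', '338', '50']

`(?!…)`/`(?<!…)` only lets a position through if the neighbouring text does NOT match; no characters are consumed.
Matches: at [0:2] → '03'; at [6:9] → '338'; at [13:15] → '50'.
`findall` yields the raw match text (3 of them) because the pattern has no groups.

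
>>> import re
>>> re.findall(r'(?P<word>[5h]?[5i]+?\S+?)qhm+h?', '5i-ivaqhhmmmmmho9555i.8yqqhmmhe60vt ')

['5i-ivaqhhmmmmmho9555i.8yq']

This matches optionally one of [5h], then one or more of one of [5i] (lazy), then one or more of a non-whitespace character (lazy) (captured as 'word'); then the literal 'qh', then one or more of the literal 'm', then optionally a literal 'h'.
Scanning left to right: at [0:30] match '5i-ivaqhhmmmmmho9555i.8yqqhmmh', group 1 = '5i-ivaqhhmmmmmho9555i.8yq'.
One capturing group, so `findall` returns just the captured substring from the one match — 1 in all.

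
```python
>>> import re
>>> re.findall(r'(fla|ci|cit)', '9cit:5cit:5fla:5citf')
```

['ci', 'ci', 'fla', 'ci']

The regex engine tests alternatives in the order written; an earlier branch that matches wins even if a later one would match more.
One capturing group, so `findall` returns just the captured substring from each match — 4 in all.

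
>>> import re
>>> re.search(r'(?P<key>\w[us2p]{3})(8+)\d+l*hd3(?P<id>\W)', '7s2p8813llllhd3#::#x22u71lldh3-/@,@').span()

(0, 16)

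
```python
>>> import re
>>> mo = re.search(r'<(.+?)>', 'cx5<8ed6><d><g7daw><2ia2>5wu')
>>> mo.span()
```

(3, 9)

`re.search` tries every starting position until one works.
The match spans [3:9] → '<8ed6>'.
Captured: group 1 = '8ed6'.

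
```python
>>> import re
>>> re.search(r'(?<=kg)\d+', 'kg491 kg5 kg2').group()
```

'491'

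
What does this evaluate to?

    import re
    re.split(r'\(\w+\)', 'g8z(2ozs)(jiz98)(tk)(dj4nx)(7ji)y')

`split` removes every match and returns the 6 fragments in between.

['g8z', '', '', '', '', 'y']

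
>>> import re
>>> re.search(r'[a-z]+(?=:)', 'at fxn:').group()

Lookahead/lookbehind check context without consuming it, so the matched span excludes the asserted characters.
Unlike `match`, `search` isn't anchored — it looks for the pattern anywhere in the string.
The match spans [3:6] → 'fxn'.

'fxn'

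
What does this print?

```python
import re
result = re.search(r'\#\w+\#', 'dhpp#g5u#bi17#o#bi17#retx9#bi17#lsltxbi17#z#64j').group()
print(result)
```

#g5u#

The match spans [4:9] → '#g5u#'.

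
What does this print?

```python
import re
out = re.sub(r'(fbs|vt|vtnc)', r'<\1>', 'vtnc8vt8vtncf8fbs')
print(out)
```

Branches in `(...|...)` are attempted left-to-right; the first branch that allows the whole pattern to succeed is taken.
Matches: at [0:2] → 'vt'; at [5:7] → 'vt'; at [8:10] → 'vt'; at [14:17] → 'fbs'.
The replacement refers to a captured group, so each match is rewritten using its own captured text.

<vt>nc8<vt>8<vt>ncf8<fbs>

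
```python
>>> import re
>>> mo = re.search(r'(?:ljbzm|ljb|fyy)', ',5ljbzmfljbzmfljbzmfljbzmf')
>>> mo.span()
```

(2, 7)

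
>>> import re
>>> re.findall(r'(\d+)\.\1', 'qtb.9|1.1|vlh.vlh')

['1']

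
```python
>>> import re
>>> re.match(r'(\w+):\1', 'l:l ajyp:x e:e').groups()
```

After group 1 captures some text, `\1` only succeeds where that same text appears again.
`re.match` only tries the pattern at the start of the string.
The match spans [0:3] → 'l:l'.
Captured: group 1 = 'l'.

('l',)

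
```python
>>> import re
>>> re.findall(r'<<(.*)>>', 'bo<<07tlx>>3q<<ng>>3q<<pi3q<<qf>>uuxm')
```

['07tlx>>3q<<ng>>3q<<pi3q<<qf']

With a single group, `findall` returns only what that group captured — 1 item.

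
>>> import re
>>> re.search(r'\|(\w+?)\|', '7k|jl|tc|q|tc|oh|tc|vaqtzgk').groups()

`re.search` scans for the first position where the pattern succeeds.
The match spans [2:6] → '|jl|'.
Captured: group 1 = 'jl'.

('jl',)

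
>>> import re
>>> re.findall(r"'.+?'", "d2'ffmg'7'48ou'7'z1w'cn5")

A non-greedy quantifier consumes as few characters as it can — just enough that the remainder of the pattern still matches from where it stops; whatever follows it matches normally.
Matches: at [2:8] → "'ffmg'"; at [9:15] → "'48ou'"; at [16:21] → "'z1w'".
No capturing groups, so `findall` returns the 3 full match strings.

["'ffmg'", "'48ou'", "'z1w'"]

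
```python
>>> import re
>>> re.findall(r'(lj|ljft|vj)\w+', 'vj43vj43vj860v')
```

One capturing group, so `findall` returns just the captured substring from the one match — 1 in all.

['vj']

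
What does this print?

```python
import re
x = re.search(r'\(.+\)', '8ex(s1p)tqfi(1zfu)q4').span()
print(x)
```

(3, 18)

Unlike `match`, `search` isn't anchored — it looks for the pattern anywhere in the string.
The match spans [3:18] → '(s1p)tqfi(1zfu)'.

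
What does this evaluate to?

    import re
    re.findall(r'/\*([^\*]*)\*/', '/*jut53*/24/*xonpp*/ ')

['jut53', 'xonpp']

Matches: at [0:9] match '/*jut53*/', group 1 = 'jut53'; at [11:20] match '/*xonpp*/', group 1 = 'xonpp'.
Because there's exactly one group, `findall` drops the full match and keeps group 1 from each hit.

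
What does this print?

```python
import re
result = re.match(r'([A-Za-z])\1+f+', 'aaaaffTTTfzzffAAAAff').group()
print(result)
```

aaaaff

`re.match` won't scan ahead — the pattern has to work from the very first character.
The match spans [0:6] → 'aaaaff'.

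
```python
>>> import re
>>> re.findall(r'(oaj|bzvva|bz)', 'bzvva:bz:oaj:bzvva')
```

The regex engine tests alternatives in the order written; an earlier branch that matches wins even if a later one would match more.
Scanning left to right: at [0:5] match 'bzvva', group 1 = 'bzvva'; at [6:8] match 'bz', group 1 = 'bz'; at [9:12] match 'oaj', group 1 = 'oaj'; at [13:18] match 'bzvva', group 1 = 'bzvva'.
`findall` collects group 1 from each match (4 total).

['bzvva', 'bz', 'oaj', 'bzvva']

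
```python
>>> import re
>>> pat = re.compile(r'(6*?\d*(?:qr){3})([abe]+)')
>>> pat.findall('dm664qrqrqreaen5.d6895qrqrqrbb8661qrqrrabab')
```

[('664qrqrqr', 'eae'), ('6895qrqrqr', 'bb')]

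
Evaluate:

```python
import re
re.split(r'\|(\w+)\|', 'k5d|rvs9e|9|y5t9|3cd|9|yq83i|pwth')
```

['k5d', 'rvs9e', '9', 'y5t9', '3cd', '9', 'yq83i|pwth']

With a capturing group present, the delimiter's captured portion is kept in the result list.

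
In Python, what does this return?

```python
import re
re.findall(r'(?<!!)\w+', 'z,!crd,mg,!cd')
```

['z', 'rd', 'mg', 'd']

A negative assertion filters positions out without eating any characters.
With no groups in the pattern, `findall` gives back each whole match — 4 here.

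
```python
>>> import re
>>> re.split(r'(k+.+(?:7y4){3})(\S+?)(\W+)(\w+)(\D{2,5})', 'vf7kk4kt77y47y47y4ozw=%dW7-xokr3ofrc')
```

['vf7', 'kk4kt77y47y47y4', 'ozw', '=%', 'dW7', '-xokr', '3ofrc']

This matches one or more of the literal 'k', then one or more of any character, then the literal '7y4' repeated 3 times (captured); then one or more of a non-whitespace character (lazy) (captured); then one or more of a non-word character (captured); then one or more of a word character (captured); then 2 to 5 of a non-digit (captured).
A non-greedy quantifier consumes as few characters as it can — just enough that the remainder of the pattern still matches from where it stops; whatever follows it matches normally.
Matches to split on: at [3:31] → 'kk4kt77y47y47y4ozw=%dW7-xokr'.
`re.split` interleaves the captured-group text with the surrounding fragments.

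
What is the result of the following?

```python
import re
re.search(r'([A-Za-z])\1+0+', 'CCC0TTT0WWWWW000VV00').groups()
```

('C',)

`\1` has to match the exact text group 1 already captured.
`re.search` scans for the first position where the pattern succeeds.
The match spans [0:4] → 'CCC0'.
Captured: group 1 = 'C'.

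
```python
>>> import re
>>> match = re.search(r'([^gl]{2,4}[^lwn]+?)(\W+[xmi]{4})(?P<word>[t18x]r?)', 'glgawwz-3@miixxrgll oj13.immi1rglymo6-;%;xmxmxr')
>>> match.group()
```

'awwz-3@miixxr'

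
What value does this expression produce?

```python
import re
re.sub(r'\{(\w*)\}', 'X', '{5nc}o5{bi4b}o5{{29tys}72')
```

'Xo5Xo5{X72'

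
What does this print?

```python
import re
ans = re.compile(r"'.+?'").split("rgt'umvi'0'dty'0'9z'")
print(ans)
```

Lazy quantifiers expand one character at a time until the remainder of the pattern can match.
Splitting on the pattern gives 4 pieces.

['rgt', '0', '0', '']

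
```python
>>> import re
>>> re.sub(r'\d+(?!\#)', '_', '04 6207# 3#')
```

'_ _7# 3#'

`(?!…)`/`(?<!…)` only lets a position through if the neighbouring text does NOT match; no characters are consumed.
Every occurrence is swapped for '_'.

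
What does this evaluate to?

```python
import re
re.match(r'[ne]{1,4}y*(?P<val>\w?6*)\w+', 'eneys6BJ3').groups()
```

('s6',)

This matches 1 to 4 of one of [ne], then zero or more of a literal 'y'; then optionally a word character, then zero or more of a literal '6' (captured as 'val'); then one or more of a word character.
With `match`, the pattern is implicitly anchored at the beginning.
The match spans [0:9] → 'eneys6BJ3'.
Captured: group 1 = 's6'.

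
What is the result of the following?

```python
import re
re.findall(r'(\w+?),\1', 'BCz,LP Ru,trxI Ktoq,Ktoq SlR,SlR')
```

['Ktoq', 'SlR']

`\1` is not a pattern — it's the concrete string captured by group 1, re-applied verbatim.
Matches: at [15:24] match 'Ktoq,Ktoq', group 1 = 'Ktoq'; at [25:32] match 'SlR,SlR', group 1 = 'SlR'.
With a single group, `findall` returns only what that group captured — 2 items.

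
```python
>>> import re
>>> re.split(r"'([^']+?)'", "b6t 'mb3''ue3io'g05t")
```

['b6t ', 'mb3', '', 'ue3io', 'g05t']

The group in the pattern means `split` returns the separators' captures alongside the pieces.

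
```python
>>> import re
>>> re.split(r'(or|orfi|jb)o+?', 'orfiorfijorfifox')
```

['', 'orfi', 'rfijorfifox']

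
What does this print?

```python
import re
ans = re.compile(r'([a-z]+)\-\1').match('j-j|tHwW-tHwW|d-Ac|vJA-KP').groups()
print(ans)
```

After group 1 captures some text, `\1` only succeeds where that same text appears again.
`re.match` won't scan ahead — the pattern has to work from the very first character.
The match spans [0:3] → 'j-j'.
Captured: group 1 = 'j'.

('j',)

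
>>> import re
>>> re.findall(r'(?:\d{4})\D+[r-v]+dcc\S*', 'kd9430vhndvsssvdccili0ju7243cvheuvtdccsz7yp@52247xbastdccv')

['9430vhndvsssvdccili0ju7243cvheuvtdccsz7yp@52247xbastdccv']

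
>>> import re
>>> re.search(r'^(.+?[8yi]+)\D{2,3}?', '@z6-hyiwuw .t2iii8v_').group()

'@z6-hyiwu'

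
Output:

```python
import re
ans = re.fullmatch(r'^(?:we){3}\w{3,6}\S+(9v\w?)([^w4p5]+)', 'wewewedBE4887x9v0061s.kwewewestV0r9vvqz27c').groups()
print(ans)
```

The pattern matches anchored at the start of the string; then the literal 'we' repeated 3 times, then 3 to 6 of a word character; then one or more of a non-whitespace character; then the literal '9v', then optionally a word character (captured); then one or more of any character except [w4p5] (captured).
For `fullmatch`, every character of the input must be accounted for by the pattern.
The match spans [0:42] → 'wewewedBE4887x9v0061s.kwewewestV0r9vvqz27c'.
Captured: group 1 = '9vv', group 2 = 'qz27c'.

('9vv', 'qz27c')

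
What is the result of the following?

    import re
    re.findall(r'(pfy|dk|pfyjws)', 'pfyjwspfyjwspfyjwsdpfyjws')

`|` is ordered: at each position the engine commits to the first alternative that works.
Matches: at [0:3] match 'pfy', group 1 = 'pfy'; at [6:9] match 'pfy', group 1 = 'pfy'; at [12:15] match 'pfy', group 1 = 'pfy'; at [19:22] match 'pfy', group 1 = 'pfy'.
Because there's exactly one group, `findall` drops the full match and keeps group 1 from each hit.

['pfy', 'pfy', 'pfy', 'pfy']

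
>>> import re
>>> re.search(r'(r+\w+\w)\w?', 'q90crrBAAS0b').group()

'rrBAAS0b'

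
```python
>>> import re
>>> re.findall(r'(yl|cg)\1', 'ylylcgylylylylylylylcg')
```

The backreference `\1` re-matches whatever the first group consumed, character for character.
`findall` collects group 1 from each match (4 total).

['yl', 'yl', 'yl', 'yl']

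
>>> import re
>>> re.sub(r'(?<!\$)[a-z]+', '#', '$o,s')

The negative lookahead/lookbehind blocks any match where the forbidden context is present.
Matches: at [3:4] → 's'.
Each match is replaced by '#'.

'$o,#'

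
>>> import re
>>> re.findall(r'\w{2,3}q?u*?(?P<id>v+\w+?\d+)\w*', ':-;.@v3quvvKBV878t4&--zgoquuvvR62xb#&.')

['vvKBV878', 'vvR62']

This matches 2 to 3 of a word character, then optionally the literal 'q', then zero or more of the literal 'u' (lazy); then one or more of a literal 'v', then one or more of a word character (lazy), then one or more of a digit (captured as 'id'); then zero or more of a word character.
A non-greedy quantifier consumes as few characters as it can — just enough that the remainder of the pattern still matches from where it stops; whatever follows it matches normally.
Matches: at [5:19] match 'v3quvvKBV878t4', group 1 = 'vvKBV878'; at [22:35] match 'zgoquuvvR62xb', group 1 = 'vvR62'.
Because there's exactly one group, `findall` drops the full match and keeps group 1 from each hit.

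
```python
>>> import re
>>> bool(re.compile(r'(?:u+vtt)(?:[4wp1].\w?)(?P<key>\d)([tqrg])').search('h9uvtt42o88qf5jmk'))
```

False

The pattern matches one or more of a literal 'u', then the literal 'vtt' (non-capturing group); then one of [4wp1], then any character, then optionally a word character (non-capturing group); then a digit (captured as 'key'); then one of [tqrg] (captured).
`re.search` tries every starting position until one works.
Here nothing in the string fits, so the call returns None, and `bool(None)` is False.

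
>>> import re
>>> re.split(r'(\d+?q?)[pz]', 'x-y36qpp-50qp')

This matches one or more of a digit (lazy), then optionally a literal 'q' (captured); then one of [pz].
Matches to split on: at [3:7] → '36qp'; at [9:13] → '50qp'.
The group in the pattern means `split` returns the separators' captures alongside the pieces.

['x-y', '36q', 'p-', '50q', '']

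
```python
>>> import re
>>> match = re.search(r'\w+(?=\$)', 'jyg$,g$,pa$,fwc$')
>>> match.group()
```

The positive lookaround only admits positions where the adjacent text matches; those characters stay outside the span.
`re.search` scans for the first position where the pattern succeeds.
The match spans [0:3] → 'jyg'.

'jyg'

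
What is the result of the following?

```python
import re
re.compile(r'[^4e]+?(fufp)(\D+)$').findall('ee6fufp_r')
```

[('fufp', '_r')]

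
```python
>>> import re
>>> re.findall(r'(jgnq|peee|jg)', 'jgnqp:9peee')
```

['jgnq', 'peee']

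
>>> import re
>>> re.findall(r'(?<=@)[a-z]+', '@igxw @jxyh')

The `(?=…)`/`(?<=…)` assertion just peeks at neighbouring text; it doesn't advance the match position.
Walking the string: at [1:5] → 'igxw'; at [7:11] → 'jxyh'.
Since nothing is captured, `findall` lists the 2 matched substrings directly.

['igxw', 'jxyh']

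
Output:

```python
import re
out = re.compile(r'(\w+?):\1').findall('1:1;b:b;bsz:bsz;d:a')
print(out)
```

`\1` is not a pattern — it's the concrete string captured by group 1, re-applied verbatim.
Walking the string: at [0:3] match '1:1', group 1 = '1'; at [4:7] match 'b:b', group 1 = 'b'; at [8:15] match 'bsz:bsz', group 1 = 'bsz'.
With a single group, `findall` returns only what that group captured — 3 items.

['1', 'b', 'bsz']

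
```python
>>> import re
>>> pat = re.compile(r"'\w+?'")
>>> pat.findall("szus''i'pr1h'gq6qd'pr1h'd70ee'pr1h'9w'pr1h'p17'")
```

["'i'", "'gq6qd'", "'d70ee'", "'9w'", "'p17'"]

No capturing groups, so `findall` returns the 5 full match strings.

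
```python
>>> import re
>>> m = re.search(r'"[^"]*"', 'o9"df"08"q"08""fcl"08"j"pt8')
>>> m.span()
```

(2, 6)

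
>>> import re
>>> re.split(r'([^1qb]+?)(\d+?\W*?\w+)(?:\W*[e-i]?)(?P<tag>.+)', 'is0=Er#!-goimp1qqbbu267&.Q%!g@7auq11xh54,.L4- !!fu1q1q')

['', 'is', '0=Er', 'oimp1qqbbu267&.Q%!g@7auq11xh54,.L4- !!fu1q1q', '']

This matches one or more of any character except [1qb] (lazy) (captured); then one or more of a digit (lazy), then zero or more of a non-word character (lazy), then one or more of a word character (captured); then zero or more of a non-word character, then optionally a character in [e-i] (non-capturing group); then one or more of any character (captured as 'tag').
The `?` after the quantifier makes it lazy — it takes as little as possible before letting the rest of the pattern try.
Matches to split on: at [0:54] → 'is0=Er#!-goimp1qqbbu267&.Q%!g@7auq11xh54,.L4- !!fu1q1q'.
`re.split` interleaves the captured-group text with the surrounding fragments.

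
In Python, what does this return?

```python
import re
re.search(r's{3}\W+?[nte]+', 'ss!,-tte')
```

None

This matches exactly 3 of the literal 's', then one or more of a non-word character (lazy); then one or more of one of [nte].
`re.search` scans for the first position where the pattern succeeds.
Here the pattern never matches, so the call returns None.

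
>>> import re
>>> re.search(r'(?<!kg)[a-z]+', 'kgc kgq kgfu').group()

'kgc'

The negative lookaround is zero-width — it rules out positions where the adjacent text would match, without consuming anything.
The match spans [0:3] → 'kgc'.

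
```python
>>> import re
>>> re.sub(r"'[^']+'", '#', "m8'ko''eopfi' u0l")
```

Each match is replaced by '#'.

'm8## u0l'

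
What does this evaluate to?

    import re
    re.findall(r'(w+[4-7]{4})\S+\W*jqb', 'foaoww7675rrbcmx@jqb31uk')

['ww7675']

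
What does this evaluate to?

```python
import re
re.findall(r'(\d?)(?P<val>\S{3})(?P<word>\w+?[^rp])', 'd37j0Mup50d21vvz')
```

[('', 'd37', 'j0'), ('', 'Mup', '50'), ('', 'd21', 'vv')]

Pattern: optionally a digit (captured); then exactly 3 of a non-whitespace character (captured as 'val'); then one or more of a word character (lazy), then any character except [rp] (captured as 'word').
The `?` after the quantifier makes it lazy — it takes as little as possible before letting the rest of the pattern try.
Matches: at [0:5] match 'd37j0', groups = ('', 'd37', 'j0'); at [5:10] match 'Mup50', groups = ('', 'Mup', '50'); at [10:15] match 'd21vv', groups = ('', 'd21', 'vv').
3 groups means each result is a tuple of 3 captured strings — 3 here.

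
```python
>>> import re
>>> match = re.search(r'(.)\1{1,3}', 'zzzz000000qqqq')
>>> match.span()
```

(0, 4)

A backreference is literal: `\1` must see the identical characters the first group matched.
The match spans [0:4] → 'zzzz'.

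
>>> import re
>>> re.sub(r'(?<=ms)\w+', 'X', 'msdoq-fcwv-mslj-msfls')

'msX-fcwv-msX-msX'

Lookahead/lookbehind check context without consuming it, so the matched span excludes the asserted characters.
Matches: at [2:5] → 'doq'; at [13:15] → 'lj'; at [18:21] → 'fls'.
Each match is replaced by 'X'.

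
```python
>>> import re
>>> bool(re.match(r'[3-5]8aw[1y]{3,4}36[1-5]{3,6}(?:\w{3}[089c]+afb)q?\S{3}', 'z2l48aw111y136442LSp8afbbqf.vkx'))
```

False

With `match`, the pattern is implicitly anchored at the beginning.
Here the string doesn't start with a match, so the call returns None, and `bool(None)` is False.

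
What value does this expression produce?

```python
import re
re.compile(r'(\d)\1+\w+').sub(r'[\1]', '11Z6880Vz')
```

'[1]'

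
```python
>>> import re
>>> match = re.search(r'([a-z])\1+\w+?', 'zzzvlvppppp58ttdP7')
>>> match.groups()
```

After group 1 captures some text, `\1` only succeeds where that same text appears again.
`re.search` scans for the first position where the pattern succeeds.
The match spans [0:4] → 'zzzv'.
Captured: group 1 = 'z'.

('z',)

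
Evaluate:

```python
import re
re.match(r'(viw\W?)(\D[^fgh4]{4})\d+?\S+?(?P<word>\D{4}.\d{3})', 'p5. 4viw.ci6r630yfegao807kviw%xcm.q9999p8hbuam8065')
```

None

This matches the literal 'viw', then optionally a non-word character (captured); then a non-digit, then exactly 4 of any character except [fgh4] (captured); then one or more of a digit (lazy); then one or more of a non-whitespace character (lazy); then exactly 4 of a non-digit, then any character, then exactly 3 of a digit (captured as 'word').
`re.match` won't scan ahead — the pattern has to work from the very first character.
Here the pattern fails at index 0, so the call returns None.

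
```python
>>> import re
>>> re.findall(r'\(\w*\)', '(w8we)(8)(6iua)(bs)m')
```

Scanning left to right: at [0:6] → '(w8we)'; at [6:9] → '(8)'; at [9:15] → '(6iua)'; at [15:19] → '(bs)'.
No capturing groups, so `findall` returns the 4 full match strings.

['(w8we)', '(8)', '(6iua)', '(bs)']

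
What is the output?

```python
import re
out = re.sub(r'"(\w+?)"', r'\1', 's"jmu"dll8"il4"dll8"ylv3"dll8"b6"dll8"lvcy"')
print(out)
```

sjmudll8il4dll8ylv3dll8b6dll8lvcy

`\1` in the replacement pulls in group 1's text for each match.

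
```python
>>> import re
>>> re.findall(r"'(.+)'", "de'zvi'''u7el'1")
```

["zvi'''u7el"]

Walking the string: at [2:14] match "'zvi'''u7el'", group 1 = "zvi'''u7el".
Because there's exactly one group, `findall` drops the full match and keeps group 1 from the one hit.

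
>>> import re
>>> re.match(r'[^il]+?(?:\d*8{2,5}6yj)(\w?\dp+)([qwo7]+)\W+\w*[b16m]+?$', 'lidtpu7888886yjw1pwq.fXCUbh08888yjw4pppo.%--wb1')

The pattern matches one or more of any character except [il] (lazy); then zero or more of a digit, then 2 to 5 of the literal '8', then the literal '6yj' (non-capturing group); then optionally a word character, then a digit, then one or more of a literal 'p' (captured); then one or more of one of [qwo7] (captured); then one or more of a non-word character, then zero or more of a word character, then one or more of one of [b16m] (lazy); then anchored at the end.
With `match`, the pattern is implicitly anchored at the beginning.
Here position 0 doesn't satisfy it, so the call returns None.

None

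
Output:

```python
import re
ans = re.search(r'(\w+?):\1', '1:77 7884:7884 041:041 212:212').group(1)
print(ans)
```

`\1` is not a pattern — it's the concrete string captured by group 1, re-applied verbatim.
`re.search` scans for the first position where the pattern succeeds.
The match spans [5:14] → '7884:7884'.
Captured: group 1 = '7884'.

7884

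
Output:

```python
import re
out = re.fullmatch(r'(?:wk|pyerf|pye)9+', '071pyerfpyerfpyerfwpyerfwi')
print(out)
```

None

`re.fullmatch` is like wrapping the pattern in `^…$` (in single-line mode).
Here the string isn't matched end-to-end, so the call returns None.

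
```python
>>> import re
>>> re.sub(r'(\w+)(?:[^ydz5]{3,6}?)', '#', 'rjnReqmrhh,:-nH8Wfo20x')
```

Pattern: one or more of a word character (captured); then 3 to 6 of any character except [ydz5] (lazy) (non-capturing group).
Matches: at [0:13] → 'rjnReqmrhh,:-'; at [13:22] → 'nH8Wfo20x'.
Each match is replaced by '#'.

'##'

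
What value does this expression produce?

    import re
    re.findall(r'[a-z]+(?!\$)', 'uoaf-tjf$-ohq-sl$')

['uoaf', 'tj', 'ohq', 's']

A negative assertion filters positions out without eating any characters.
Matches: at [0:4] → 'uoaf'; at [5:7] → 'tj'; at [10:13] → 'ohq'; at [14:15] → 's'.
Since nothing is captured, `findall` lists the 4 matched substrings directly.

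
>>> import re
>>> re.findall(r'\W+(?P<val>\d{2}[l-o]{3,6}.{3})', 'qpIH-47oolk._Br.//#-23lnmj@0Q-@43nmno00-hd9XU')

['47oolk._', '23lnmj@0', '43nmno00-']

This matches one or more of a non-word character; then exactly 2 of a digit, then 3 to 6 of a character in [l-o], then exactly 3 of any character (captured as 'val').
One capturing group, so `findall` returns just the captured substring from each match — 3 in all.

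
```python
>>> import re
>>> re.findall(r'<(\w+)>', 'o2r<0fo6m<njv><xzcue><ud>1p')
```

Matches: at [9:14] match '<njv>', group 1 = 'njv'; at [14:21] match '<xzcue>', group 1 = 'xzcue'; at [21:25] match '<ud>', group 1 = 'ud'.
`findall` collects group 1 from each match (3 total).

['njv', 'xzcue', 'ud']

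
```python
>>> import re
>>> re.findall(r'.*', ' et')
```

[' et', '']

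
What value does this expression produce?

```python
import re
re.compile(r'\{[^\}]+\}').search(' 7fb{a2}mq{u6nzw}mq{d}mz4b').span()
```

(4, 8)

The match spans [4:8] → '{a2}'.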